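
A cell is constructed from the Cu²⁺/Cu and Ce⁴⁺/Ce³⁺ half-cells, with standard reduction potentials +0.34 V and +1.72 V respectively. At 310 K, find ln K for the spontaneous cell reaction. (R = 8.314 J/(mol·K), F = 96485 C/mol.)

E°_cell = +1.72 − (+0.34) = 1.38 V, with n = 2 electrons transferred.
At equilibrium E = 0, so the Nernst equation gives ln K = nFE°/RT = (2)(96485)(1.38)/((8.314)(310)) = 103.32.

ln K = 103.3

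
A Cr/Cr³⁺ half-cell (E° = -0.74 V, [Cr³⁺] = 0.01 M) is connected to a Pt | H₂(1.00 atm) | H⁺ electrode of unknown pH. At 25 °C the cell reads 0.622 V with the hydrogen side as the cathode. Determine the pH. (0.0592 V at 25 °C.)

E°_cell = 0.74 V and n = 6.
log Q = n(E° − E)/0.0592 = 6×(0.74 − 0.622)/0.0592 = 11.959.
With Q = [Cr³⁺]^2·P(H₂)^3 / [H⁺]^6, solving for [H⁺] gives log[H⁺] = -2.660, so pH = 2.66.

pH = 2.66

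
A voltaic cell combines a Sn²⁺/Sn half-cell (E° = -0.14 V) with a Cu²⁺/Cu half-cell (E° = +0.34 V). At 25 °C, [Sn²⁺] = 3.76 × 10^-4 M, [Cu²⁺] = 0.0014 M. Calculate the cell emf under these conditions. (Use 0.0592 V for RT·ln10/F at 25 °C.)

The Cu²⁺/Cu couple has the higher reduction potential and acts as the cathode, so E°_cell = +0.34 − (-0.14) = 0.48 V.
Balancing electrons gives n = 2; the reaction quotient is Q = [Sn²⁺]/[Cu²⁺] = 0.269.
At 25 °C, E = E° − (0.0592/n) log Q = 0.48 − (0.0592/2)(-0.571) = 0.480 + 0.017 = 0.497 V.

0.497 V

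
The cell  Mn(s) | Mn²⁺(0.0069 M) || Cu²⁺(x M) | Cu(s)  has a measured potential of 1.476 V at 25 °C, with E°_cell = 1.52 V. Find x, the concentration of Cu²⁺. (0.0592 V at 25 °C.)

From the Nernst equation, log Q = n(E° − E)/0.0592 = 2(1.52 − 1.476)/0.0592 = 1.486, so Q = 30.7.
With Q = [Mn²⁺]/[Cu²⁺] and the known concentrations, [Cu²⁺] in the denominator gives [Cu²⁺] = 2.3 × 10^-4 M.

2.3 × 10^-4 M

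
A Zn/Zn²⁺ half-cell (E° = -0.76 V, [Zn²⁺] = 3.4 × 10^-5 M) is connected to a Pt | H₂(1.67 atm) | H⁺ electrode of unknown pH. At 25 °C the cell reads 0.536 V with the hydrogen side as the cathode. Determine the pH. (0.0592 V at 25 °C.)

pH = 5.91

E°_cell = 0.76 V and n = 2.
log Q = n(E° − E)/0.0592 = 2×(0.76 − 0.536)/0.0592 = 7.568.
With Q = [Zn²⁺]·P(H₂) / [H⁺]^2, solving for [H⁺] gives log[H⁺] = -5.907, so pH = 5.91.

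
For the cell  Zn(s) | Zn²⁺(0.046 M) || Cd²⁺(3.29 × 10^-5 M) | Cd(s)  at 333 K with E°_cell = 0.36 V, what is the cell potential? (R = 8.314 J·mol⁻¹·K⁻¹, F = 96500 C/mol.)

0.256 V

Balancing electrons gives n = 2; the reaction quotient is Q = [Zn²⁺]/[Cd²⁺] = 1400.
E = E° − (RT/nF) ln Q = 0.36 − (8.314×333)/(2×96500) × (7.243) = 0.360 − 0.104 = 0.256 V.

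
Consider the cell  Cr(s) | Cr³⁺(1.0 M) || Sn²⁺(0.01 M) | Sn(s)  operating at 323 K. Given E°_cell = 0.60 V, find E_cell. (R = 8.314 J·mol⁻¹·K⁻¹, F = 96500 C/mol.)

0.536 V

Balancing electrons gives n = 6; the reaction quotient is Q = [Cr³⁺]^2/[Sn²⁺]^3 = 1 × 10^6.
E = E° − (RT/nF) ln Q = 0.60 − (8.314×323)/(6×96500) × (13.816) = 0.600 − 0.064 = 0.536 V.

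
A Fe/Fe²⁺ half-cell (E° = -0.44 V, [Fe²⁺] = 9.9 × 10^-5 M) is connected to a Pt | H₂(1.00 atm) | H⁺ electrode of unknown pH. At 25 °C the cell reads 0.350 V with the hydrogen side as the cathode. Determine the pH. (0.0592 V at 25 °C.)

E°_cell = 0.44 V and n = 2.
log Q = n(E° − E)/0.0592 = 2×(0.44 − 0.350)/0.0592 = 3.041.
With Q = [Fe²⁺]·P(H₂) / [H⁺]^2, solving for [H⁺] gives log[H⁺] = -3.522, so pH = 3.52.

pH = 3.52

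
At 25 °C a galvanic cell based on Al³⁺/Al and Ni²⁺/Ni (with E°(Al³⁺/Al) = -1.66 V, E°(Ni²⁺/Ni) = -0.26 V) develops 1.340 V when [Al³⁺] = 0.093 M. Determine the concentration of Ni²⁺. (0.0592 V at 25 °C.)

0.0019 M

From the Nernst equation, log Q = n(E° − E)/0.0592 = 6(1.40 − 1.340)/0.0592 = 6.081, so Q = 1.21 × 10^6.
With Q = [Al³⁺]^2/[Ni²⁺]^3 and the known concentrations, [Ni²⁺]^3 in the denominator gives [Ni²⁺] = 0.0019 M.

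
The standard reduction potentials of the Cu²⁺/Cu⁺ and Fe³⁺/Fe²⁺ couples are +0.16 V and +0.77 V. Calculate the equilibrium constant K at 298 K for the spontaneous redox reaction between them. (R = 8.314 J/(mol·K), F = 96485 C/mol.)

E°_cell = +0.77 − (+0.16) = 0.61 V, with n = 1 electron transferred.
At equilibrium E = 0, so the Nernst equation gives ln K = nFE°/RT = (1)(96485)(0.61)/((8.314)(298)) = 23.76.
K = e^23.76 = 2.1 × 10^10.

2.1 × 10^10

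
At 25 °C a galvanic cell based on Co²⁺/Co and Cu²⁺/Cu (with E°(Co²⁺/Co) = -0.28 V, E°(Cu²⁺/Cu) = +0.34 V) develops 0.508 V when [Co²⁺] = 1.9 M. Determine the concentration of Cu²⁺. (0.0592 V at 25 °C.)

3.1 × 10^-4 M

From the Nernst equation, log Q = n(E° − E)/0.0592 = 2(0.62 − 0.508)/0.0592 = 3.784, so Q = 6080.
With Q = [Co²⁺]/[Cu²⁺] and the known concentrations, [Cu²⁺] in the denominator gives [Cu²⁺] = 3.1 × 10^-4 M.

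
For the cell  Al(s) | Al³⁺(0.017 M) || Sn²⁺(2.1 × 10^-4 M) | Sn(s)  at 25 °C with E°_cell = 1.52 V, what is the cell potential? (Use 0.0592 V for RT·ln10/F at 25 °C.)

Balancing electrons gives n = 6; the reaction quotient is Q = [Al³⁺]^2/[Sn²⁺]^3 = 3.12 × 10^7.
At 25 °C, E = E° − (0.0592/n) log Q = 1.52 − (0.0592/6)(7.494) = 1.520 − 0.074 = 1.446 V.

1.45 V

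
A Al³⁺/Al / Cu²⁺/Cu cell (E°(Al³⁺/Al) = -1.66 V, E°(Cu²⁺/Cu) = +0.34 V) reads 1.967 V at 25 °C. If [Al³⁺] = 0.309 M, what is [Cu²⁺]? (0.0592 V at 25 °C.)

From the Nernst equation, log Q = n(E° − E)/0.0592 = 6(2.00 − 1.967)/0.0592 = 3.345, so Q = 2210.
With Q = [Al³⁺]^2/[Cu²⁺]^3 and the known concentrations, [Cu²⁺]^3 in the denominator gives [Cu²⁺] = 0.035 M.

0.035 M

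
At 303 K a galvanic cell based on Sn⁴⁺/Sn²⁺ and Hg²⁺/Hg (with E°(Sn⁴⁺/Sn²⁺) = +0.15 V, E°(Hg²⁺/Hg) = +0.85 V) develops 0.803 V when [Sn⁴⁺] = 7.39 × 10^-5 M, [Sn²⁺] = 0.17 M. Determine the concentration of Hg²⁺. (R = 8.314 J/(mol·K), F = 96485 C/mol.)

1.2 M

From the Nernst equation, ln Q = nF(E° − E)/RT = 2×96485×(0.70 − 0.803)/(8.314×303) = -7.890, so Q = 3.74 × 10^-4.
With Q = [Sn⁴⁺]/([Sn²⁺]·[Hg²⁺]) and the known concentrations, [Hg²⁺] in the denominator gives [Hg²⁺] = 1.2 M.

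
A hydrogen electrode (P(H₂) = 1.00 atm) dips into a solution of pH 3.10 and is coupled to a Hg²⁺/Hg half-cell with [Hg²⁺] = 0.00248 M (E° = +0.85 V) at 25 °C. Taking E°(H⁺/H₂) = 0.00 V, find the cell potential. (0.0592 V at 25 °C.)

0.96 V

The Hg²⁺/Hg couple is the cathode, so E°_cell = 0.85 V; n = 2.
[H⁺] = 10^(−3.10) = 7.9 × 10^-4 M, and Q = [H⁺]^2 / ([Hg²⁺]·P(H₂)) = 2.54 × 10^-4.
E = E° − (0.0592/2) log Q = 0.85 − (0.0592/2)(-3.594) = 0.956 V.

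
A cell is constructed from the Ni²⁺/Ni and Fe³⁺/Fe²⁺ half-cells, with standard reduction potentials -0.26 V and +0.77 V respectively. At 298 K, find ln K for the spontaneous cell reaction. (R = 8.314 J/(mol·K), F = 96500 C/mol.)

E°_cell = +0.77 − (-0.26) = 1.03 V, with n = 2 electrons transferred.
At equilibrium E = 0, so the Nernst equation gives ln K = nFE°/RT = (2)(96500)(1.03)/((8.314)(298)) = 80.24.

ln K = 80.2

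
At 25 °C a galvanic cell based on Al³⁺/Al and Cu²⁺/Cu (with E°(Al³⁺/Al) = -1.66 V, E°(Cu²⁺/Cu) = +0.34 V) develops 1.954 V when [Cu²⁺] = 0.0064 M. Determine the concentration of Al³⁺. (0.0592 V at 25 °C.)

From the Nernst equation, log Q = n(E° − E)/0.0592 = 6(2.00 − 1.954)/0.0592 = 4.662, so Q = 4.59 × 10^4.
With Q = [Al³⁺]^2/[Cu²⁺]^3 and the known concentrations, [Al³⁺]^2 in the numerator gives [Al³⁺] = 0.11 M.

0.11 M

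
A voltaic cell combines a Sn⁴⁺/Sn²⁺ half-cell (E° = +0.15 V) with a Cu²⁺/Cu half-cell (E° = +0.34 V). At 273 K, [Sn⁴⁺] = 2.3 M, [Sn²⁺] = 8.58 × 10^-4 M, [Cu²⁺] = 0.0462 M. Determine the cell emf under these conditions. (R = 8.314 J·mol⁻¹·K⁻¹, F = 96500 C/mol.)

The Cu²⁺/Cu couple has the higher reduction potential and acts as the cathode, so E°_cell = +0.34 − (+0.15) = 0.19 V.
Balancing electrons gives n = 2; the reaction quotient is Q = [Sn⁴⁺]/([Sn²⁺]·[Cu²⁺]) = 5.8 × 10^4.
E = E° − (RT/nF) ln Q = 0.19 − (8.314×273)/(2×96500) × (10.969) = 0.190 − 0.129 = 0.061 V.

0.061 V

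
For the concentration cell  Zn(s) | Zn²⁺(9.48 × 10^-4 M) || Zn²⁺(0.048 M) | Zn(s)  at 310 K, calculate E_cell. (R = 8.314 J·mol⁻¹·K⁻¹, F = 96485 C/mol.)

Both half-cells are Zn²⁺/Zn, so E°_cell = 0. The concentrated side is the cathode; the cell reaction moves Zn²⁺ from high to low concentration with n = 2.
Q = [Zn²⁺]_dilute/[Zn²⁺]_conc = 9.48 × 10^-4/0.048 = 0.0198.
E = 0 − (RT/nF) ln Q = −((8.314×310)/(2×96485))(-3.925) = 0.0524 V.

0.052 V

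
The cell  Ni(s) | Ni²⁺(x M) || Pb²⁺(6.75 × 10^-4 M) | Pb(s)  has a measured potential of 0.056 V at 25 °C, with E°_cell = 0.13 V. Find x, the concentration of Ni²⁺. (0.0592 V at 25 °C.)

0.21 M

From the Nernst equation, log Q = n(E° − E)/0.0592 = 2(0.13 − 0.056)/0.0592 = 2.500, so Q = 316.
With Q = [Ni²⁺]/[Pb²⁺] and the known concentrations, [Ni²⁺] in the numerator gives [Ni²⁺] = 0.21 M.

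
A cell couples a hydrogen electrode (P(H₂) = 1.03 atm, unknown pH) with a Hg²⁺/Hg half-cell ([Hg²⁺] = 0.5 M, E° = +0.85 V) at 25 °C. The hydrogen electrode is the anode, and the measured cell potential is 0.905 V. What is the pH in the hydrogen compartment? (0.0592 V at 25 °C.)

E°_cell = 0.85 V and n = 2.
log Q = n(E° − E)/0.0592 = 2×(0.85 − 0.905)/0.0592 = -1.858.
With Q = [H⁺]^2 / ([Hg²⁺]·P(H₂)), solving for [H⁺] gives log[H⁺] = -1.073, so pH = 1.07.

pH = 1.07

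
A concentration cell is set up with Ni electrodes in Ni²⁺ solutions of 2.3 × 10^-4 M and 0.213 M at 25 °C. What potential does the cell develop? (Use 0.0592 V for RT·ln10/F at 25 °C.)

Both half-cells are Ni²⁺/Ni, so E°_cell = 0. The concentrated side is the cathode; the cell reaction moves Ni²⁺ from high to low concentration with n = 2.
Q = [Ni²⁺]_dilute/[Ni²⁺]_conc = 2.3 × 10^-4/0.213 = 0.00108.
E = 0 − (0.0592/2) log Q = −(0.0592/2)(-2.967) = 0.0878 V.

0.088 V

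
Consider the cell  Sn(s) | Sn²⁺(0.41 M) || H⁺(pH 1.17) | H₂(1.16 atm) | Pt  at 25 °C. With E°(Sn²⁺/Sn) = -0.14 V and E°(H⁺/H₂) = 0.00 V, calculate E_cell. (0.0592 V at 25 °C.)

The hydrogen couple is the cathode, so E°_cell = 0.14 V; n = 2.
[H⁺] = 10^(−1.17) = 0.068 M, and Q = [Sn²⁺]·P(H₂) / [H⁺]^2 = 104.
E = E° − (0.0592/2) log Q = 0.14 − (0.0592/2)(2.017) = 0.080 V.

0.080 V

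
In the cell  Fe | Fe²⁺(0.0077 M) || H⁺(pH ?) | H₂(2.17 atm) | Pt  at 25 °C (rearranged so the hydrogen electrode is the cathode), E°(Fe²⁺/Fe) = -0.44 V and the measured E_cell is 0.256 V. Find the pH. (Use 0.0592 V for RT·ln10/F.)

E°_cell = 0.44 V and n = 2.
log Q = n(E° − E)/0.0592 = 2×(0.44 − 0.256)/0.0592 = 6.216.
With Q = [Fe²⁺]·P(H₂) / [H⁺]^2, solving for [H⁺] gives log[H⁺] = -3.997, so pH = 4.00.

pH = 4.00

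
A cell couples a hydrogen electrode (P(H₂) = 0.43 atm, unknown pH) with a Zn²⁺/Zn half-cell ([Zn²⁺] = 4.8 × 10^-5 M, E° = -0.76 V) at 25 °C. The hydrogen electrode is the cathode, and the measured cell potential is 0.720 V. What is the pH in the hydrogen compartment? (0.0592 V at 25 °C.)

E°_cell = 0.76 V and n = 2.
log Q = n(E° − E)/0.0592 = 2×(0.76 − 0.720)/0.0592 = 1.351.
With Q = [Zn²⁺]·P(H₂) / [H⁺]^2, solving for [H⁺] gives log[H⁺] = -3.018, so pH = 3.02.

pH = 3.02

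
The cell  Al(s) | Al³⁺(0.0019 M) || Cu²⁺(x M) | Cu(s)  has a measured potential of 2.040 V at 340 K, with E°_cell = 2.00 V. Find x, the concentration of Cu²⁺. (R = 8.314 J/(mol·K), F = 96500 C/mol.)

0.24 M

From the Nernst equation, ln Q = nF(E° − E)/RT = 6×96500×(2.00 − 2.040)/(8.314×340) = -8.193, so Q = 2.77 × 10^-4.
With Q = [Al³⁺]^2/[Cu²⁺]^3 and the known concentrations, [Cu²⁺]^3 in the denominator gives [Cu²⁺] = 0.24 M.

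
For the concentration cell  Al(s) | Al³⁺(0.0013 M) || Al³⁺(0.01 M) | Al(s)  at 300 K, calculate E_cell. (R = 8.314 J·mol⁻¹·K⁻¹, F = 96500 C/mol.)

Both half-cells are Al³⁺/Al, so E°_cell = 0. The concentrated side is the cathode; the cell reaction moves Al³⁺ from high to low concentration with n = 3.
Q = [Al³⁺]_dilute/[Al³⁺]_conc = 0.0013/0.01 = 0.130.
E = 0 − (RT/nF) ln Q = −((8.314×300)/(3×96500))(-2.040) = 0.0176 V.

0.018 V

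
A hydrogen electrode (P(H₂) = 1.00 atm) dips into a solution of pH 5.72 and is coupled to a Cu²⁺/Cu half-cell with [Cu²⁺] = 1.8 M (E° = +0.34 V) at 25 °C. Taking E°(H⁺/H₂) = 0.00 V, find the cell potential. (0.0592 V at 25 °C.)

0.69 V

The Cu²⁺/Cu couple is the cathode, so E°_cell = 0.34 V; n = 2.
[H⁺] = 10^(−5.72) = 1.9 × 10^-6 M, and Q = [H⁺]^2 / ([Cu²⁺]·P(H₂)) = 2.02 × 10^-12.
E = E° − (0.0592/2) log Q = 0.34 − (0.0592/2)(-11.695) = 0.686 V.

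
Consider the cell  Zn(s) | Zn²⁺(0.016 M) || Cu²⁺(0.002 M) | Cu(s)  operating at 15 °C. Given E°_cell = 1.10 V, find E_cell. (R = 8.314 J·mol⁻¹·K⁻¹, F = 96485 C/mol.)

1.07 V

Balancing electrons gives n = 2; the reaction quotient is Q = [Zn²⁺]/[Cu²⁺] = 8.00.
E = E° − (RT/nF) ln Q = 1.10 − (8.314×288)/(2×96485) × (2.079) = 1.100 − 0.026 = 1.074 V.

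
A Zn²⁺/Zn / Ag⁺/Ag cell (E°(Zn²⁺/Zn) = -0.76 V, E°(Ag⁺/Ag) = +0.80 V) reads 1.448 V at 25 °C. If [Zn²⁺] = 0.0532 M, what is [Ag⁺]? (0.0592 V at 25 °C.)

From the Nernst equation, log Q = n(E° − E)/0.0592 = 2(1.56 − 1.448)/0.0592 = 3.784, so Q = 6080.
With Q = [Zn²⁺]/[Ag⁺]^2 and the known concentrations, [Ag⁺]^2 in the denominator gives [Ag⁺] = 0.003 M.

0.003 M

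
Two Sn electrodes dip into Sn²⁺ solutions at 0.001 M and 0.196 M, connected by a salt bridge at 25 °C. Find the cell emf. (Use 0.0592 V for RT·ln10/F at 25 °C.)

Both half-cells are Sn²⁺/Sn, so E°_cell = 0. The concentrated side is the cathode; the cell reaction moves Sn²⁺ from high to low concentration with n = 2.
Q = [Sn²⁺]_dilute/[Sn²⁺]_conc = 0.001/0.196 = 0.00510.
E = 0 − (0.0592/2) log Q = −(0.0592/2)(-2.292) = 0.0678 V.

0.068 V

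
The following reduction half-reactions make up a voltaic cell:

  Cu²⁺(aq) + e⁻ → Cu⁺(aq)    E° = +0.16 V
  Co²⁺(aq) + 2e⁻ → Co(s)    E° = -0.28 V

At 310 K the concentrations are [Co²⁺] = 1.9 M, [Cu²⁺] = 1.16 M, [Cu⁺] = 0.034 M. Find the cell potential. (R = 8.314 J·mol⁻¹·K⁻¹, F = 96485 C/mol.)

0.526 V

The Cu²⁺/Cu⁺ couple has the higher reduction potential and acts as the cathode, so E°_cell = +0.16 − (-0.28) = 0.44 V.
Balancing electrons gives n = 2; the reaction quotient is Q = [Co²⁺]·[Cu⁺]^2/[Cu²⁺]^2 = 0.00163.
E = E° − (RT/nF) ln Q = 0.44 − (8.314×310)/(2×96485) × (-6.418) = 0.440 + 0.086 = 0.526 V.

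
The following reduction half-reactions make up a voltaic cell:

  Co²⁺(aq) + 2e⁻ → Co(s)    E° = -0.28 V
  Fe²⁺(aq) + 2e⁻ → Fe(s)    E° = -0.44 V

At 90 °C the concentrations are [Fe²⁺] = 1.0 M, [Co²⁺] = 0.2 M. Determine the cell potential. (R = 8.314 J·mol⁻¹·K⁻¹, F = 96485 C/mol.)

The Co²⁺/Co couple has the higher reduction potential and acts as the cathode, so E°_cell = -0.28 − (-0.44) = 0.16 V.
Balancing electrons gives n = 2; the reaction quotient is Q = [Fe²⁺]/[Co²⁺] = 5.00.
E = E° − (RT/nF) ln Q = 0.16 − (8.314×363)/(2×96485) × (1.609) = 0.160 − 0.025 = 0.135 V.

0.135 V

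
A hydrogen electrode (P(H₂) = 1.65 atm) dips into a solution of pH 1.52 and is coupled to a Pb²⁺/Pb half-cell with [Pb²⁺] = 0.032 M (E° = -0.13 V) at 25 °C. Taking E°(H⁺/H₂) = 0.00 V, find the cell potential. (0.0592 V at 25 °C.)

The hydrogen couple is the cathode, so E°_cell = 0.13 V; n = 2.
[H⁺] = 10^(−1.52) = 0.030 M, and Q = [Pb²⁺]·P(H₂) / [H⁺]^2 = 57.9.
E = E° − (0.0592/2) log Q = 0.13 − (0.0592/2)(1.763) = 0.078 V.

0.078 V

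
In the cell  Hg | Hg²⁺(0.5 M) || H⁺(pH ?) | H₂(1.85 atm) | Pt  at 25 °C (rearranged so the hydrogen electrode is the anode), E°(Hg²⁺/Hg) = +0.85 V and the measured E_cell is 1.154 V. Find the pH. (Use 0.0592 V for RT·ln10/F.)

E°_cell = 0.85 V and n = 2.
log Q = n(E° − E)/0.0592 = 2×(0.85 − 1.154)/0.0592 = -10.270.
With Q = [H⁺]^2 / ([Hg²⁺]·P(H₂)), solving for [H⁺] gives log[H⁺] = -5.152, so pH = 5.15.

pH = 5.15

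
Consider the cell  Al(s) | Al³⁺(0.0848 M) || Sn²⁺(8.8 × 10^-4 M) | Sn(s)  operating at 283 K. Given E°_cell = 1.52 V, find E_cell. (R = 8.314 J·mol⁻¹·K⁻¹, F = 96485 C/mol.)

1.45 V

Balancing electrons gives n = 6; the reaction quotient is Q = [Al³⁺]^2/[Sn²⁺]^3 = 1.06 × 10^7.
E = E° − (RT/nF) ln Q = 1.52 − (8.314×283)/(6×96485) × (16.172) = 1.520 − 0.066 = 1.454 V.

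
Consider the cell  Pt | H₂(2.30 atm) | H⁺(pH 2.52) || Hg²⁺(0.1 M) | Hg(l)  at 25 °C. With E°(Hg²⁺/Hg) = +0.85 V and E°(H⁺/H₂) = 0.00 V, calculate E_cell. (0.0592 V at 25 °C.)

0.98 V

The Hg²⁺/Hg couple is the cathode, so E°_cell = 0.85 V; n = 2.
[H⁺] = 10^(−2.52) = 0.0030 M, and Q = [H⁺]^2 / ([Hg²⁺]·P(H₂)) = 3.97 × 10^-5.
E = E° − (0.0592/2) log Q = 0.85 − (0.0592/2)(-4.402) = 0.980 V.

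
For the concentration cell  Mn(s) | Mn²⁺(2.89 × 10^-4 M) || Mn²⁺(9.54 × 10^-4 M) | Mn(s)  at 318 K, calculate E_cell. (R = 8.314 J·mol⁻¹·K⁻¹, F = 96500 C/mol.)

0.016 V

Both half-cells are Mn²⁺/Mn, so E°_cell = 0. The concentrated side is the cathode; the cell reaction moves Mn²⁺ from high to low concentration with n = 2.
Q = [Mn²⁺]_dilute/[Mn²⁺]_conc = 2.89 × 10^-4/9.54 × 10^-4 = 0.303.
E = 0 − (RT/nF) ln Q = −((8.314×318)/(2×96500))(-1.194) = 0.0164 V.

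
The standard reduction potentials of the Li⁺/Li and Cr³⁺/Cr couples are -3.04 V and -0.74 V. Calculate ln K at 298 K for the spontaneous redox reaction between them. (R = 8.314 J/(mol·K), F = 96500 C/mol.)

E°_cell = -0.74 − (-3.04) = 2.30 V, with n = 3 electrons transferred.
At equilibrium E = 0, so the Nernst equation gives ln K = nFE°/RT = (3)(96500)(2.30)/((8.314)(298)) = 268.75.

ln K = 268.8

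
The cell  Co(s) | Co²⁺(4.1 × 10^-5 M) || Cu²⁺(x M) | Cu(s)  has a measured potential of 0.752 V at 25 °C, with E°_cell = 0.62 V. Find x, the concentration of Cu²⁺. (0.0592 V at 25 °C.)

From the Nernst equation, log Q = n(E° − E)/0.0592 = 2(0.62 − 0.752)/0.0592 = -4.459, so Q = 3.47 × 10^-5.
With Q = [Co²⁺]/[Cu²⁺] and the known concentrations, [Cu²⁺] in the denominator gives [Cu²⁺] = 1.2 M.

1.2 M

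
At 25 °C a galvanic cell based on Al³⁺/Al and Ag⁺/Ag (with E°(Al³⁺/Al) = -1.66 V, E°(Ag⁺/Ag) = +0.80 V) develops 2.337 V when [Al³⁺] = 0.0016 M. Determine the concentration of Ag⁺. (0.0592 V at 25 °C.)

9.8 × 10^-4 M

From the Nernst equation, log Q = n(E° − E)/0.0592 = 3(2.46 − 2.337)/0.0592 = 6.233, so Q = 1.71 × 10^6.
With Q = [Al³⁺]/[Ag⁺]^3 and the known concentrations, [Ag⁺]^3 in the denominator gives [Ag⁺] = 9.8 × 10^-4 M.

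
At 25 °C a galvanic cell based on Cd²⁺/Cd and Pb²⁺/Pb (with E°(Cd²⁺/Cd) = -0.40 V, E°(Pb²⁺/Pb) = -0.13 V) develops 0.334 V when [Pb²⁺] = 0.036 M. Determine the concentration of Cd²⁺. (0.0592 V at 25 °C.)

From the Nernst equation, log Q = n(E° − E)/0.0592 = 2(0.27 − 0.334)/0.0592 = -2.162, so Q = 0.00688.
With Q = [Cd²⁺]/[Pb²⁺] and the known concentrations, [Cd²⁺] in the numerator gives [Cd²⁺] = 2.5 × 10^-4 M.

2.5 × 10^-4 M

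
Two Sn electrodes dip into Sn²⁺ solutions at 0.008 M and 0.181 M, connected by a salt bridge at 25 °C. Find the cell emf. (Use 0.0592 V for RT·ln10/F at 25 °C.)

0.040 V

Both half-cells are Sn²⁺/Sn, so E°_cell = 0. The concentrated side is the cathode; the cell reaction moves Sn²⁺ from high to low concentration with n = 2.
Q = [Sn²⁺]_dilute/[Sn²⁺]_conc = 0.008/0.181 = 0.0442.
E = 0 − (0.0592/2) log Q = −(0.0592/2)(-1.355) = 0.0401 V.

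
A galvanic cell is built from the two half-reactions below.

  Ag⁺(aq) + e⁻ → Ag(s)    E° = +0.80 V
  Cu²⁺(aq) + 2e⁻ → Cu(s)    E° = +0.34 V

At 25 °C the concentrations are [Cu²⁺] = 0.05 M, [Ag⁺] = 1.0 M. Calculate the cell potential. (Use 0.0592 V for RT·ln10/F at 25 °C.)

0.499 V

The Ag⁺/Ag couple has the higher reduction potential and acts as the cathode, so E°_cell = +0.80 − (+0.34) = 0.46 V.
Balancing electrons gives n = 2; the reaction quotient is Q = [Cu²⁺]/[Ag⁺]^2 = 0.0500.
At 25 °C, E = E° − (0.0592/n) log Q = 0.46 − (0.0592/2)(-1.301) = 0.460 + 0.039 = 0.499 V.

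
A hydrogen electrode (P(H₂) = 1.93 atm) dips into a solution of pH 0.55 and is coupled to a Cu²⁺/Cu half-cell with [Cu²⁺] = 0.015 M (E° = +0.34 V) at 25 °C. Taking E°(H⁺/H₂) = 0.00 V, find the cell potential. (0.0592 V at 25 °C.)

0.33 V

The Cu²⁺/Cu couple is the cathode, so E°_cell = 0.34 V; n = 2.
[H⁺] = 10^(−0.55) = 0.28 M, and Q = [H⁺]^2 / ([Cu²⁺]·P(H₂)) = 2.74.
E = E° − (0.0592/2) log Q = 0.34 − (0.0592/2)(0.438) = 0.327 V.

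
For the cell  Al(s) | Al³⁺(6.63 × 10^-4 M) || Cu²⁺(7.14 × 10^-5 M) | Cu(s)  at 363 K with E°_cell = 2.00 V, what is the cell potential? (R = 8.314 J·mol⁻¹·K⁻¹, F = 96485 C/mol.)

1.93 V

Balancing electrons gives n = 6; the reaction quotient is Q = [Al³⁺]^2/[Cu²⁺]^3 = 1.21 × 10^6.
E = E° − (RT/nF) ln Q = 2.00 − (8.314×363)/(6×96485) × (14.004) = 2.000 − 0.073 = 1.927 V.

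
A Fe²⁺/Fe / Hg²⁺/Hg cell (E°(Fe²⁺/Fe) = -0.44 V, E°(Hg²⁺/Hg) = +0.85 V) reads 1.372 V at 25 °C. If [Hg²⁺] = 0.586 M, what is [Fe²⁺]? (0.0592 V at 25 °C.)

From the Nernst equation, log Q = n(E° − E)/0.0592 = 2(1.29 − 1.372)/0.0592 = -2.770, so Q = 0.00170.
With Q = [Fe²⁺]/[Hg²⁺] and the known concentrations, [Fe²⁺] in the numerator gives [Fe²⁺] = 9.9 × 10^-4 M.

9.9 × 10^-4 M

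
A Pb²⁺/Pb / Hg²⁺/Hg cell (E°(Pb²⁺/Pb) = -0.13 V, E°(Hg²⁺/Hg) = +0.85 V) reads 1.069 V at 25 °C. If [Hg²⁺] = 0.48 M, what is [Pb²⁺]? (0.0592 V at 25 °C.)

4.7 × 10^-4 M

From the Nernst equation, log Q = n(E° − E)/0.0592 = 2(0.98 − 1.069)/0.0592 = -3.007, so Q = 9.85 × 10^-4.
With Q = [Pb²⁺]/[Hg²⁺] and the known concentrations, [Pb²⁺] in the numerator gives [Pb²⁺] = 4.7 × 10^-4 M.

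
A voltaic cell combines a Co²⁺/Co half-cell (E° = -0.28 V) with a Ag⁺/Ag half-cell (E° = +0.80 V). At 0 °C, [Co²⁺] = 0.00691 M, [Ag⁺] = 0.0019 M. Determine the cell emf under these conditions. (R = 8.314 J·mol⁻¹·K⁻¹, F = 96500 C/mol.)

The Ag⁺/Ag couple has the higher reduction potential and acts as the cathode, so E°_cell = +0.80 − (-0.28) = 1.08 V.
Balancing electrons gives n = 2; the reaction quotient is Q = [Co²⁺]/[Ag⁺]^2 = 1910.
E = E° − (RT/nF) ln Q = 1.08 − (8.314×273)/(2×96500) × (7.557) = 1.080 − 0.089 = 0.991 V.

0.991 V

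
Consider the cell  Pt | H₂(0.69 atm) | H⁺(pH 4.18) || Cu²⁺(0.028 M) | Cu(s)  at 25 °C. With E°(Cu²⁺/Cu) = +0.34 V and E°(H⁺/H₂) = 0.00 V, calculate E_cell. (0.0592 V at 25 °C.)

The Cu²⁺/Cu couple is the cathode, so E°_cell = 0.34 V; n = 2.
[H⁺] = 10^(−4.18) = 6.6 × 10^-5 M, and Q = [H⁺]^2 / ([Cu²⁺]·P(H₂)) = 2.26 × 10^-7.
E = E° − (0.0592/2) log Q = 0.34 − (0.0592/2)(-6.646) = 0.537 V.

0.54 V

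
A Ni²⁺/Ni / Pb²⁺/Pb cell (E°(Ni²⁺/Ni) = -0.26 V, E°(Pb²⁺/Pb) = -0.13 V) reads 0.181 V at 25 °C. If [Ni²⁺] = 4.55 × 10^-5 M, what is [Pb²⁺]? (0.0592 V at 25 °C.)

From the Nernst equation, log Q = n(E° − E)/0.0592 = 2(0.13 − 0.181)/0.0592 = -1.723, so Q = 0.0189.
With Q = [Ni²⁺]/[Pb²⁺] and the known concentrations, [Pb²⁺] in the denominator gives [Pb²⁺] = 0.0024 M.

0.0024 M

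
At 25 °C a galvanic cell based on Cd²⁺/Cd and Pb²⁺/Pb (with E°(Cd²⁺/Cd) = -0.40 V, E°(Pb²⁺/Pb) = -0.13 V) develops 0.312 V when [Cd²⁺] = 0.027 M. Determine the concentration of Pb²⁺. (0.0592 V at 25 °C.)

From the Nernst equation, log Q = n(E° − E)/0.0592 = 2(0.27 − 0.312)/0.0592 = -1.419, so Q = 0.0381.
With Q = [Cd²⁺]/[Pb²⁺] and the known concentrations, [Pb²⁺] in the denominator gives [Pb²⁺] = 0.71 M.

0.71 M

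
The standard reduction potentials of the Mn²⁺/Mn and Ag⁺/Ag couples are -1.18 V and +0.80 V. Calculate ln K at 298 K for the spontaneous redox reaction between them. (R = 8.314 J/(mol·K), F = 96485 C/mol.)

ln K = 154.2

E°_cell = +0.80 − (-1.18) = 1.98 V, with n = 2 electrons transferred.
At equilibrium E = 0, so the Nernst equation gives ln K = nFE°/RT = (2)(96485)(1.98)/((8.314)(298)) = 154.22.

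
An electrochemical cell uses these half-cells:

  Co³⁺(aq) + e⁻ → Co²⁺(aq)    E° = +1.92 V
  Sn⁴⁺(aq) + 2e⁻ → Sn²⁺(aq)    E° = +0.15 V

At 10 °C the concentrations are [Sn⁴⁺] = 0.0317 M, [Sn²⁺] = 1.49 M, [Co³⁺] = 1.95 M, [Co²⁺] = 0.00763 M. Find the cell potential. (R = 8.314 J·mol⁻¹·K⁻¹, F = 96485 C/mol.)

1.95 V

The Co³⁺/Co²⁺ couple has the higher reduction potential and acts as the cathode, so E°_cell = +1.92 − (+0.15) = 1.77 V.
Balancing electrons gives n = 2; the reaction quotient is Q = [Sn⁴⁺]·[Co²⁺]^2/([Sn²⁺]·[Co³⁺]^2) = 3.26 × 10^-7.
E = E° − (RT/nF) ln Q = 1.77 − (8.314×283)/(2×96485) × (-14.937) = 1.770 + 0.182 = 1.952 V.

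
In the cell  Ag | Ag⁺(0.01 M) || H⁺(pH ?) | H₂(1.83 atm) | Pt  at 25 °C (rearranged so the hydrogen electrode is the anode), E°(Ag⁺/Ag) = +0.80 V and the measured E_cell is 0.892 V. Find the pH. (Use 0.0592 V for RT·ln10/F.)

pH = 3.42

E°_cell = 0.80 V and n = 2.
log Q = n(E° − E)/0.0592 = 2×(0.80 − 0.892)/0.0592 = -3.108.
With Q = [H⁺]^2 / ([Ag⁺]^2·P(H₂)), solving for [H⁺] gives log[H⁺] = -3.423, so pH = 3.42.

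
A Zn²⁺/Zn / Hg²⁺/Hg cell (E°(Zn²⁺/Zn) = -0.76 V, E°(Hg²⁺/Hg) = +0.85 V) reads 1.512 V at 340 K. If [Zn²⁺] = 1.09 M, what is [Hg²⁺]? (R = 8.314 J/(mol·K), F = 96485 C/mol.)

From the Nernst equation, ln Q = nF(E° − E)/RT = 2×96485×(1.61 − 1.512)/(8.314×340) = 6.690, so Q = 804.
With Q = [Zn²⁺]/[Hg²⁺] and the known concentrations, [Hg²⁺] in the denominator gives [Hg²⁺] = 0.0014 M.

0.0014 M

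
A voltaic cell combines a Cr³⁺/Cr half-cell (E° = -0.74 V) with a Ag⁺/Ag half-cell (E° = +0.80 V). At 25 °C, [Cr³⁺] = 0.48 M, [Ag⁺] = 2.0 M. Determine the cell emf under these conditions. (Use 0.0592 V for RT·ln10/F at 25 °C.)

The Ag⁺/Ag couple has the higher reduction potential and acts as the cathode, so E°_cell = +0.80 − (-0.74) = 1.54 V.
Balancing electrons gives n = 3; the reaction quotient is Q = [Cr³⁺]/[Ag⁺]^3 = 0.0600.
At 25 °C, E = E° − (0.0592/n) log Q = 1.54 − (0.0592/3)(-1.222) = 1.540 + 0.024 = 1.564 V.

1.56 V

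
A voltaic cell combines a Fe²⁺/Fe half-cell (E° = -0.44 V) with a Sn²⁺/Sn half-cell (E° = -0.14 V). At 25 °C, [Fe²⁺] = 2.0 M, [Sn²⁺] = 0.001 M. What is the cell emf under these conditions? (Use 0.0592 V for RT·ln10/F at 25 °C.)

The Sn²⁺/Sn couple has the higher reduction potential and acts as the cathode, so E°_cell = -0.14 − (-0.44) = 0.30 V.
Balancing electrons gives n = 2; the reaction quotient is Q = [Fe²⁺]/[Sn²⁺] = 2000.
At 25 °C, E = E° − (0.0592/n) log Q = 0.30 − (0.0592/2)(3.301) = 0.300 − 0.098 = 0.202 V.

0.202 V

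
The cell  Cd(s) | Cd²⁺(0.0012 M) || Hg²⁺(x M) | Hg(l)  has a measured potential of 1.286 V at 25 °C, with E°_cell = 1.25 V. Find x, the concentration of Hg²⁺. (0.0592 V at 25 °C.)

0.02 M

From the Nernst equation, log Q = n(E° − E)/0.0592 = 2(1.25 − 1.286)/0.0592 = -1.216, so Q = 0.0608.
With Q = [Cd²⁺]/[Hg²⁺] and the known concentrations, [Hg²⁺] in the denominator gives [Hg²⁺] = 0.02 M.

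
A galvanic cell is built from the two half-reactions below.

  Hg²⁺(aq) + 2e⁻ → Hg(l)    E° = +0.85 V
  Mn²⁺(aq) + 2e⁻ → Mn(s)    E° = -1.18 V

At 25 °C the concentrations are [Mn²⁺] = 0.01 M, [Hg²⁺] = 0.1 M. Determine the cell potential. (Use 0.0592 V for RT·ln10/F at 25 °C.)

2.06 V

The Hg²⁺/Hg couple has the higher reduction potential and acts as the cathode, so E°_cell = +0.85 − (-1.18) = 2.03 V.
Balancing electrons gives n = 2; the reaction quotient is Q = [Mn²⁺]/[Hg²⁺] = 0.100.
At 25 °C, E = E° − (0.0592/n) log Q = 2.03 − (0.0592/2)(-1.000) = 2.030 + 0.030 = 2.060 V.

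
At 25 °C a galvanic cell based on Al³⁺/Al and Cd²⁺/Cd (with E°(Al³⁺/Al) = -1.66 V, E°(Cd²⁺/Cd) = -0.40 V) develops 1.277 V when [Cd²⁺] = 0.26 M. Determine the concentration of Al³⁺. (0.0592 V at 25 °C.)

0.018 M

From the Nernst equation, log Q = n(E° − E)/0.0592 = 6(1.26 − 1.277)/0.0592 = -1.723, so Q = 0.0189.
With Q = [Al³⁺]^2/[Cd²⁺]^3 and the known concentrations, [Al³⁺]^2 in the numerator gives [Al³⁺] = 0.018 M.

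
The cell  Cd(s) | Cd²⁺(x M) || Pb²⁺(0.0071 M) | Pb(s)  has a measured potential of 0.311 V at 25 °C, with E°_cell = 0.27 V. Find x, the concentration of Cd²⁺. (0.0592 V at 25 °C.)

From the Nernst equation, log Q = n(E° − E)/0.0592 = 2(0.27 − 0.311)/0.0592 = -1.385, so Q = 0.0412.
With Q = [Cd²⁺]/[Pb²⁺] and the known concentrations, [Cd²⁺] in the numerator gives [Cd²⁺] = 2.9 × 10^-4 M.

2.9 × 10^-4 M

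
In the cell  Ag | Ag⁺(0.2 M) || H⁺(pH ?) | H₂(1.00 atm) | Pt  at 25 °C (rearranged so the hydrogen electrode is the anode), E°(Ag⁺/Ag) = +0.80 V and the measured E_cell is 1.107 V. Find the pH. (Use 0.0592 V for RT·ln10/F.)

E°_cell = 0.80 V and n = 2.
log Q = n(E° − E)/0.0592 = 2×(0.80 − 1.107)/0.0592 = -10.372.
With Q = [H⁺]^2 / ([Ag⁺]^2·P(H₂)), solving for [H⁺] gives log[H⁺] = -5.885, so pH = 5.88.

pH = 5.88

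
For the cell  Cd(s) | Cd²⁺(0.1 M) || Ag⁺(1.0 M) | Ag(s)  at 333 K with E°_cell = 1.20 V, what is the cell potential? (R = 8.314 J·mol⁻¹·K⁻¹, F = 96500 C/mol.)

1.23 V

Balancing electrons gives n = 2; the reaction quotient is Q = [Cd²⁺]/[Ag⁺]^2 = 0.100.
E = E° − (RT/nF) ln Q = 1.20 − (8.314×333)/(2×96500) × (-2.303) = 1.200 + 0.033 = 1.233 V.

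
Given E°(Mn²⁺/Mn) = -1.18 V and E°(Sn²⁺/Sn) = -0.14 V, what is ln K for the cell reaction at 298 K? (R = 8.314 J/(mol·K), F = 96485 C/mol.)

ln K = 81.0

E°_cell = -0.14 − (-1.18) = 1.04 V, with n = 2 electrons transferred.
At equilibrium E = 0, so the Nernst equation gives ln K = nFE°/RT = (2)(96485)(1.04)/((8.314)(298)) = 81.00.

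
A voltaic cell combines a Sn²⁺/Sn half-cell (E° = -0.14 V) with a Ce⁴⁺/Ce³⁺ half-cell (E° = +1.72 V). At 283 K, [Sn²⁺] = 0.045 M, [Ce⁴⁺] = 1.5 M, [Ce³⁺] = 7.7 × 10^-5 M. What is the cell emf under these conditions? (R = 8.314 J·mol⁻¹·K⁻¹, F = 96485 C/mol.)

The Ce⁴⁺/Ce³⁺ couple has the higher reduction potential and acts as the cathode, so E°_cell = +1.72 − (-0.14) = 1.86 V.
Balancing electrons gives n = 2; the reaction quotient is Q = [Sn²⁺]·[Ce³⁺]^2/[Ce⁴⁺]^2 = 1.19 × 10^-10.
E = E° − (RT/nF) ln Q = 1.86 − (8.314×283)/(2×96485) × (-22.855) = 1.860 + 0.279 = 2.139 V.

2.14 V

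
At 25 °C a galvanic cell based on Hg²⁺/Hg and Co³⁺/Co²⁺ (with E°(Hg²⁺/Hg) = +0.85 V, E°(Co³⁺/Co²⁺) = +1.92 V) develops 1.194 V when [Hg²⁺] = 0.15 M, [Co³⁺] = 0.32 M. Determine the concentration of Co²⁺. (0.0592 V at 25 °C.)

0.0066 M

From the Nernst equation, log Q = n(E° − E)/0.0592 = 2(1.07 − 1.194)/0.0592 = -4.189, so Q = 6.47 × 10^-5.
With Q = [Hg²⁺]·[Co²⁺]^2/[Co³⁺]^2 and the known concentrations, [Co²⁺]^2 in the numerator gives [Co²⁺] = 0.0066 M.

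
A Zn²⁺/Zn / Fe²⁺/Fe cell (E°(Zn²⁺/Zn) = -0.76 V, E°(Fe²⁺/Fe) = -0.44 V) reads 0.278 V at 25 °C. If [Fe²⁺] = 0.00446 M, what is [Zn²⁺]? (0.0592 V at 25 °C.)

0.12 M

From the Nernst equation, log Q = n(E° − E)/0.0592 = 2(0.32 − 0.278)/0.0592 = 1.419, so Q = 26.2.
With Q = [Zn²⁺]/[Fe²⁺] and the known concentrations, [Zn²⁺] in the numerator gives [Zn²⁺] = 0.12 M.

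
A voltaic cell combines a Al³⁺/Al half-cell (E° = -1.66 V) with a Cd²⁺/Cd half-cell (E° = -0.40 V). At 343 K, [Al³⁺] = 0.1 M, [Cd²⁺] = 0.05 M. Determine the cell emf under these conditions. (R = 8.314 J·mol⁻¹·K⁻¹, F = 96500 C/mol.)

The Cd²⁺/Cd couple has the higher reduction potential and acts as the cathode, so E°_cell = -0.40 − (-1.66) = 1.26 V.
Balancing electrons gives n = 6; the reaction quotient is Q = [Al³⁺]^2/[Cd²⁺]^3 = 80.0.
E = E° − (RT/nF) ln Q = 1.26 − (8.314×343)/(6×96500) × (4.382) = 1.260 − 0.022 = 1.238 V.

1.24 V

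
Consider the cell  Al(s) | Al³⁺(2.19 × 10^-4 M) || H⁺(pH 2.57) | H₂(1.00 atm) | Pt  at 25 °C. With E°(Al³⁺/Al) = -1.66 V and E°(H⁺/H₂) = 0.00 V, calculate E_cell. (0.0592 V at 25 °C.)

The hydrogen couple is the cathode, so E°_cell = 1.66 V; n = 6.
[H⁺] = 10^(−2.57) = 0.0027 M, and Q = [Al³⁺]^2·P(H₂)^3 / [H⁺]^6 = 1.26 × 10^8.
E = E° − (0.0592/6) log Q = 1.66 − (0.0592/6)(8.101) = 1.580 V.

1.58 V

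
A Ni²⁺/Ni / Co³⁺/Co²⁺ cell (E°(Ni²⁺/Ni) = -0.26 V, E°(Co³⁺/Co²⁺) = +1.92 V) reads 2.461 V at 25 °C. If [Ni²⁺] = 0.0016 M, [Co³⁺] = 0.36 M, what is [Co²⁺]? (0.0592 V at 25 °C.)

From the Nernst equation, log Q = n(E° − E)/0.0592 = 2(2.18 − 2.461)/0.0592 = -9.493, so Q = 3.21 × 10^-10.
With Q = [Ni²⁺]·[Co²⁺]^2/[Co³⁺]^2 and the known concentrations, [Co²⁺]^2 in the numerator gives [Co²⁺] = 1.6 × 10^-4 M.

1.6 × 10^-4 M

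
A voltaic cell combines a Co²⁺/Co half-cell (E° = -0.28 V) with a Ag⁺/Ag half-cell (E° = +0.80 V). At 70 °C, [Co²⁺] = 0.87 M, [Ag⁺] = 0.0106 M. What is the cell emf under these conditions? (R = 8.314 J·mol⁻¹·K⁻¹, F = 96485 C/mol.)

The Ag⁺/Ag couple has the higher reduction potential and acts as the cathode, so E°_cell = +0.80 − (-0.28) = 1.08 V.
Balancing electrons gives n = 2; the reaction quotient is Q = [Co²⁺]/[Ag⁺]^2 = 7740.
E = E° − (RT/nF) ln Q = 1.08 − (8.314×343)/(2×96485) × (8.955) = 1.080 − 0.132 = 0.948 V.

0.948 V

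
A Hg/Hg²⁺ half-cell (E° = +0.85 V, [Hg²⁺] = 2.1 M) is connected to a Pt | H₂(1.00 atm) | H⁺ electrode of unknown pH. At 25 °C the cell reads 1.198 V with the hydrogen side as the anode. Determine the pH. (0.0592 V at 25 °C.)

pH = 5.72

E°_cell = 0.85 V and n = 2.
log Q = n(E° − E)/0.0592 = 2×(0.85 − 1.198)/0.0592 = -11.757.
With Q = [H⁺]^2 / ([Hg²⁺]·P(H₂)), solving for [H⁺] gives log[H⁺] = -5.717, so pH = 5.72.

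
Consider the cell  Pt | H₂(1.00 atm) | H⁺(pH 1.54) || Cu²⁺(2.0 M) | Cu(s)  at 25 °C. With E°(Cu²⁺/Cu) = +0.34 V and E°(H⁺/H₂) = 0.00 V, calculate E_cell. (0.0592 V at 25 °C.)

0.44 V

The Cu²⁺/Cu couple is the cathode, so E°_cell = 0.34 V; n = 2.
[H⁺] = 10^(−1.54) = 0.029 M, and Q = [H⁺]^2 / ([Cu²⁺]·P(H₂)) = 4.16 × 10^-4.
E = E° − (0.0592/2) log Q = 0.34 − (0.0592/2)(-3.381) = 0.440 V.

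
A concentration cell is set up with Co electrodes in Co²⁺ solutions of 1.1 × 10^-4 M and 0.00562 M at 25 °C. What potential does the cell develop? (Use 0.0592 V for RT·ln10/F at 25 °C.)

Both half-cells are Co²⁺/Co, so E°_cell = 0. The concentrated side is the cathode; the cell reaction moves Co²⁺ from high to low concentration with n = 2.
Q = [Co²⁺]_dilute/[Co²⁺]_conc = 1.1 × 10^-4/0.00562 = 0.0196.
E = 0 − (0.0592/2) log Q = −(0.0592/2)(-1.708) = 0.0506 V.

0.051 V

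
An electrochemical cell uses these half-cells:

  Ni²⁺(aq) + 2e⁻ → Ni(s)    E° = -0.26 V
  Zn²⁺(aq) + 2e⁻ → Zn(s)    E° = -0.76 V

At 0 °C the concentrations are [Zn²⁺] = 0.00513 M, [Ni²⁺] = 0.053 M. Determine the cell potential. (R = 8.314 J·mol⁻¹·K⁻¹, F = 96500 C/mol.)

The Ni²⁺/Ni couple has the higher reduction potential and acts as the cathode, so E°_cell = -0.26 − (-0.76) = 0.50 V.
Balancing electrons gives n = 2; the reaction quotient is Q = [Zn²⁺]/[Ni²⁺] = 0.0968.
E = E° − (RT/nF) ln Q = 0.50 − (8.314×273)/(2×96500) × (-2.335) = 0.500 + 0.027 = 0.527 V.

0.527 V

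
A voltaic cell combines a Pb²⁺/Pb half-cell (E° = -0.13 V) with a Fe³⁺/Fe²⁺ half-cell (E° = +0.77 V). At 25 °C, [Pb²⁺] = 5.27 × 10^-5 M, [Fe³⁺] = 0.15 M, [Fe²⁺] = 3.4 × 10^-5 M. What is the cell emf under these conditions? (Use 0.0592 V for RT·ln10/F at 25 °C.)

The Fe³⁺/Fe²⁺ couple has the higher reduction potential and acts as the cathode, so E°_cell = +0.77 − (-0.13) = 0.90 V.
Balancing electrons gives n = 2; the reaction quotient is Q = [Pb²⁺]·[Fe²⁺]^2/[Fe³⁺]^2 = 2.71 × 10^-12.
At 25 °C, E = E° − (0.0592/n) log Q = 0.90 − (0.0592/2)(-11.567) = 0.900 + 0.342 = 1.242 V.

1.24 V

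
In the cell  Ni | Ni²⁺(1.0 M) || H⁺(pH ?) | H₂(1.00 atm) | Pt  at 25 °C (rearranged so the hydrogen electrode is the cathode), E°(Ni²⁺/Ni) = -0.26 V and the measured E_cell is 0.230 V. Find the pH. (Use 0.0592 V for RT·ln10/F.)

E°_cell = 0.26 V and n = 2.
log Q = n(E° − E)/0.0592 = 2×(0.26 − 0.230)/0.0592 = 1.014.
With Q = [Ni²⁺]·P(H₂) / [H⁺]^2, solving for [H⁺] gives log[H⁺] = -0.507, so pH = 0.51.

pH = 0.51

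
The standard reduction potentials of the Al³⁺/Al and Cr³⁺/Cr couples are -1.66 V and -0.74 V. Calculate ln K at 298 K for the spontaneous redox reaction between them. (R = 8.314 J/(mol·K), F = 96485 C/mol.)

E°_cell = -0.74 − (-1.66) = 0.92 V, with n = 3 electrons transferred.
At equilibrium E = 0, so the Nernst equation gives ln K = nFE°/RT = (3)(96485)(0.92)/((8.314)(298)) = 107.48.

ln K = 107.5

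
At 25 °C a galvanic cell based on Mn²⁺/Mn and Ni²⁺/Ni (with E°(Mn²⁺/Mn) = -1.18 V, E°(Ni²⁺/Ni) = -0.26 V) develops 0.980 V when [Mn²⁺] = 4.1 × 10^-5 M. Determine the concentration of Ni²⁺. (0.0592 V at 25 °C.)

From the Nernst equation, log Q = n(E° − E)/0.0592 = 2(0.92 − 0.980)/0.0592 = -2.027, so Q = 0.00940.
With Q = [Mn²⁺]/[Ni²⁺] and the known concentrations, [Ni²⁺] in the denominator gives [Ni²⁺] = 0.0044 M.

0.0044 M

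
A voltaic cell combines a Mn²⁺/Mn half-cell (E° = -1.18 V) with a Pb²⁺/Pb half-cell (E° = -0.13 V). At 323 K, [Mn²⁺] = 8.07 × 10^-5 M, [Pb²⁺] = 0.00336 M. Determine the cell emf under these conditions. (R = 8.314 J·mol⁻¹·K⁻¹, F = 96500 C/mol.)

1.10 V

The Pb²⁺/Pb couple has the higher reduction potential and acts as the cathode, so E°_cell = -0.13 − (-1.18) = 1.05 V.
Balancing electrons gives n = 2; the reaction quotient is Q = [Mn²⁺]/[Pb²⁺] = 0.0240.
E = E° − (RT/nF) ln Q = 1.05 − (8.314×323)/(2×96500) × (-3.729) = 1.050 + 0.052 = 1.102 V.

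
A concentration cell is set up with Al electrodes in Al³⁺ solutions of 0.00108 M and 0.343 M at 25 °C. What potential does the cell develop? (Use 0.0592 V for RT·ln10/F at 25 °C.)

Both half-cells are Al³⁺/Al, so E°_cell = 0. The concentrated side is the cathode; the cell reaction moves Al³⁺ from high to low concentration with n = 3.
Q = [Al³⁺]_dilute/[Al³⁺]_conc = 0.00108/0.343 = 0.00315.
E = 0 − (0.0592/3) log Q = −(0.0592/3)(-2.502) = 0.0494 V.

0.049 V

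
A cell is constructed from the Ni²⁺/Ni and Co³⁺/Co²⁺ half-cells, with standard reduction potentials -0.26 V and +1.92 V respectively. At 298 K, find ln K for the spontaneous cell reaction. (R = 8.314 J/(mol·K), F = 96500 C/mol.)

ln K = 169.8

E°_cell = +1.92 − (-0.26) = 2.18 V, with n = 2 electrons transferred.
At equilibrium E = 0, so the Nernst equation gives ln K = nFE°/RT = (2)(96500)(2.18)/((8.314)(298)) = 169.82.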